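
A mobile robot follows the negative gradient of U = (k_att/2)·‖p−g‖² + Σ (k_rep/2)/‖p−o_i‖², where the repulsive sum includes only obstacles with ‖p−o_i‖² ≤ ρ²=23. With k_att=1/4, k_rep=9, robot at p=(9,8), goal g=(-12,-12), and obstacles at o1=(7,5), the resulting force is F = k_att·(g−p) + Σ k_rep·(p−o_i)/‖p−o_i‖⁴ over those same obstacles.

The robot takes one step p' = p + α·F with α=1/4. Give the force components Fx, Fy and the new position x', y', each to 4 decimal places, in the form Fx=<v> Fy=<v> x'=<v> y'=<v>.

F_att = 1/4·(g−p) = 1/4·(-21,-20) = (-5.2500,-5.0000)
o1: d²=13 ≤ ρ²=23; F_rep = 9·(2,3)/13² = (0.1065,0.1598)
F = F_att + ΣF_rep = (-5.1435,-4.8402)
p' = p + 1/4·F = (7.7141,6.7899)

Fx=-5.1435 Fy=-4.8402 x'=7.7141 y'=6.7899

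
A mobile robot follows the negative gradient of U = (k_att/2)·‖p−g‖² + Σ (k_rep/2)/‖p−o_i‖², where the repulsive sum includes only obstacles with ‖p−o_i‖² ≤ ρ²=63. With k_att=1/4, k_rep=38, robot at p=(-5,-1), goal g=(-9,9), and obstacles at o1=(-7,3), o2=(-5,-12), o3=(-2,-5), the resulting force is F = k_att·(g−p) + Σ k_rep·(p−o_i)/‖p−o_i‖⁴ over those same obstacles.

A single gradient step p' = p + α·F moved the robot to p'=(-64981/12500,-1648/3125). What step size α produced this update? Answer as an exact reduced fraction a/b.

α = 1/5

F_att = 1/4·(g−p) = 1/4·(-4,10) = (-1.0000,2.5000)
o1: d²=20 ≤ ρ²=63; F_rep = 38·(2,-4)/20² = (0.1900,-0.3800)
o2: d²=121 > ρ²=63 → inactive
o3: d²=25 ≤ ρ²=63; F_rep = 38·(-3,4)/25² = (-0.1824,0.2432)
F = F_att + ΣF_rep = (-0.9924,2.3632)
Δp = p'−p = (-0.1985,0.4726); α = Δx/Fx = (-2481/12500) / (-2481/2500) = 1/5
check: Δy/Fy = (1477/3125) / (1477/625) = 1/5 ✓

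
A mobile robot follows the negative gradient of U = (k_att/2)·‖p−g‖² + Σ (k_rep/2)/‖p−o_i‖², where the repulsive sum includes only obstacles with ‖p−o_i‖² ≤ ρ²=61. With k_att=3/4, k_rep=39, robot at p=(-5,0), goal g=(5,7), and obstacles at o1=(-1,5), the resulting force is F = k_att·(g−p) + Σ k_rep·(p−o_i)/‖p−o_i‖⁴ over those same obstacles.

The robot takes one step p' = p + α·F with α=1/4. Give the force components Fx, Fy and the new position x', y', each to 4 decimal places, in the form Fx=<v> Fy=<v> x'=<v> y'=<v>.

F_att = 3/4·(g−p) = 3/4·(10,7) = (7.5000,5.2500)
o1: d²=41 ≤ ρ²=61; F_rep = 39·(-4,-5)/41² = (-0.0928,-0.1160)
F = F_att + ΣF_rep = (7.4072,5.1340)
p' = p + 1/4·F = (-3.1482,1.2835)

Fx=7.4072 Fy=5.1340 x'=-3.1482 y'=1.2835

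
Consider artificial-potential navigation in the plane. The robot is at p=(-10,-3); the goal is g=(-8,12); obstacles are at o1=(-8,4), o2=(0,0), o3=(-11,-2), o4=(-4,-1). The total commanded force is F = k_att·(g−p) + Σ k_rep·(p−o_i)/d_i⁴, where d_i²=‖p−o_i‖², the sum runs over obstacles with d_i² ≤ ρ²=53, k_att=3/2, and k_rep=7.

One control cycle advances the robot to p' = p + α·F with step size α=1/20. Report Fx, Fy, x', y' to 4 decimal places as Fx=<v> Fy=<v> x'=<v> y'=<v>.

F_att = 3/2·(g−p) = 3/2·(2,15) = (3.0000,22.5000)
o1: d²=53 ≤ ρ²=53; F_rep = 7·(-2,-7)/53² = (-0.0050,-0.0174)
o2: d²=109 > ρ²=53 → inactive
o3: d²=2 ≤ ρ²=53; F_rep = 7·(1,-1)/2² = (1.7500,-1.7500)
o4: d²=40 ≤ ρ²=53; F_rep = 7·(-6,-2)/40² = (-0.0262,-0.0088)
F = F_att + ΣF_rep = (4.7188,20.7238)
p' = p + 1/20·F = (-9.7641,-1.9638)

Fx=4.7188 Fy=20.7238 x'=-9.7641 y'=-1.9638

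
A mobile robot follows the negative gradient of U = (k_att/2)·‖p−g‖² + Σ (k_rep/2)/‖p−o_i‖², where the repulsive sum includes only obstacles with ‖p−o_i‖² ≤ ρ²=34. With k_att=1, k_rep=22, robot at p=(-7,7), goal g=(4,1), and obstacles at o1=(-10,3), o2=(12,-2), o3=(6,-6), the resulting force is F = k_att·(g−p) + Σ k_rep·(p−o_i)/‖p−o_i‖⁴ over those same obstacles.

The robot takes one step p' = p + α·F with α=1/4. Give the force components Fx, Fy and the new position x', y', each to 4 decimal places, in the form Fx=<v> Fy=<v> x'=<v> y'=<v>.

F_att = 1·(g−p) = 1·(11,-6) = (11.0000,-6.0000)
o1: d²=25 ≤ ρ²=34; F_rep = 22·(3,4)/25² = (0.1056,0.1408)
o2: d²=442 > ρ²=34 → inactive
o3: d²=338 > ρ²=34 → inactive
F = F_att + ΣF_rep = (11.1056,-5.8592)
p' = p + 1/4·F = (-4.2236,5.5352)

Fx=11.1056 Fy=-5.8592 x'=-4.2236 y'=5.5352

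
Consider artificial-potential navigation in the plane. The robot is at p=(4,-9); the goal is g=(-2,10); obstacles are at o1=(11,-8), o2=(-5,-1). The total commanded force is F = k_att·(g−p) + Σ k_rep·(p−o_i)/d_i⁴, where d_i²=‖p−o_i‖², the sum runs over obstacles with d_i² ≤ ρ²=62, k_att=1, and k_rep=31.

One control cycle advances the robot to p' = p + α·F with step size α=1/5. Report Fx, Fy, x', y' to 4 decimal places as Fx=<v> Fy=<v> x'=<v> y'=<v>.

F_att = 1·(g−p) = 1·(-6,19) = (-6.0000,19.0000)
o1: d²=50 ≤ ρ²=62; F_rep = 31·(-7,-1)/50² = (-0.0868,-0.0124)
o2: d²=145 > ρ²=62 → inactive
F = F_att + ΣF_rep = (-6.0868,18.9876)
p' = p + 1/5·F = (2.7826,-5.2025)

Fx=-6.0868 Fy=18.9876 x'=2.7826 y'=-5.2025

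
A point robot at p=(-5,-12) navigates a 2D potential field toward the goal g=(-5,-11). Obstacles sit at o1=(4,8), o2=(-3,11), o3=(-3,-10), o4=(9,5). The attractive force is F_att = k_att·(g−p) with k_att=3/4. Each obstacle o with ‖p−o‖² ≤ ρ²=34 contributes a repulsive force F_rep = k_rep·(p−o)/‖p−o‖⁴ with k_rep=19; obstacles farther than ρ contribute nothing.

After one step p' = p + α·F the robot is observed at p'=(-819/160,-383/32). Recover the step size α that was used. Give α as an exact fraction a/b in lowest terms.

F_att = 3/4·(g−p) = 3/4·(0,1) = (0.0000,0.7500)
o1: d²=481 > ρ²=34 → inactive
o2: d²=533 > ρ²=34 → inactive
o3: d²=8 ≤ ρ²=34; F_rep = 19·(-2,-2)/8² = (-0.5938,-0.5938)
o4: d²=485 > ρ²=34 → inactive
F = F_att + ΣF_rep = (-0.5938,0.1562)
Δp = p'−p = (-0.1187,0.0312); α = Δx/Fx = (-19/160) / (-19/32) = 1/5
check: Δy/Fy = (1/32) / (5/32) = 1/5 ✓

α = 1/5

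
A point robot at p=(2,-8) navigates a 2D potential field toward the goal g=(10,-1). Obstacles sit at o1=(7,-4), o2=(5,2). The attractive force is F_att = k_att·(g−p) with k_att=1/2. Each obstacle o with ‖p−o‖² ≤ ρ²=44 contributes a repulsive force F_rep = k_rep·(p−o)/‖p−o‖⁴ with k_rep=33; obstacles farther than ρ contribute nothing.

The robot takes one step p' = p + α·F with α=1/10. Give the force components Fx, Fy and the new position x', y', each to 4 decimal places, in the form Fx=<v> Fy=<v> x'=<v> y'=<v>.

F_att = 1/2·(g−p) = 1/2·(8,7) = (4.0000,3.5000)
o1: d²=41 ≤ ρ²=44; F_rep = 33·(-5,-4)/41² = (-0.0982,-0.0785)
o2: d²=109 > ρ²=44 → inactive
F = F_att + ΣF_rep = (3.9018,3.4215)
p' = p + 1/10·F = (2.3902,-7.6579)

Fx=3.9018 Fy=3.4215 x'=2.3902 y'=-7.6579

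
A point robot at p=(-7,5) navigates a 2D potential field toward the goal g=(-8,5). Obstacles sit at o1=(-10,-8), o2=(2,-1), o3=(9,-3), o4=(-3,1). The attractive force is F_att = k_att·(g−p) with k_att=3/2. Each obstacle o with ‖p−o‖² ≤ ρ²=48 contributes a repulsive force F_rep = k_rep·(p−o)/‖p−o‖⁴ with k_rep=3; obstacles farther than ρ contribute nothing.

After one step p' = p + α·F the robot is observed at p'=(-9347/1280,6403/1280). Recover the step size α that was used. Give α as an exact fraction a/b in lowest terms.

F_att = 3/2·(g−p) = 3/2·(-1,0) = (-1.5000,0.0000)
o1: d²=178 > ρ²=48 → inactive
o2: d²=117 > ρ²=48 → inactive
o3: d²=320 > ρ²=48 → inactive
o4: d²=32 ≤ ρ²=48; F_rep = 3·(-4,4)/32² = (-0.0117,0.0117)
F = F_att + ΣF_rep = (-1.5117,0.0117)
Δp = p'−p = (-0.3023,0.0023); α = Δx/Fx = (-387/1280) / (-387/256) = 1/5
check: Δy/Fy = (3/1280) / (3/256) = 1/5 ✓

α = 1/5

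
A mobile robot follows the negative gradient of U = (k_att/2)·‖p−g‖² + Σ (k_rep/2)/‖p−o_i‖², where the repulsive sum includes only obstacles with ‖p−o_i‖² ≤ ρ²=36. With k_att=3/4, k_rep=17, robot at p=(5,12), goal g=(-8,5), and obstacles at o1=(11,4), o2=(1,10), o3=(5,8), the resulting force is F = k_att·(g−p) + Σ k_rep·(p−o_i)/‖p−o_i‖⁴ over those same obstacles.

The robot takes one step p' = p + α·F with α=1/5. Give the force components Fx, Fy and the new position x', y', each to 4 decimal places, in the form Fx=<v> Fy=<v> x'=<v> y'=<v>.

Fx=-9.5800 Fy=-4.8994 x'=3.0840 y'=11.0201

F_att = 3/4·(g−p) = 3/4·(-13,-7) = (-9.7500,-5.2500)
o1: d²=100 > ρ²=36 → inactive
o2: d²=20 ≤ ρ²=36; F_rep = 17·(4,2)/20² = (0.1700,0.0850)
o3: d²=16 ≤ ρ²=36; F_rep = 17·(0,4)/16² = (0.0000,0.2656)
F = F_att + ΣF_rep = (-9.5800,-4.8994)
p' = p + 1/5·F = (3.0840,11.0201)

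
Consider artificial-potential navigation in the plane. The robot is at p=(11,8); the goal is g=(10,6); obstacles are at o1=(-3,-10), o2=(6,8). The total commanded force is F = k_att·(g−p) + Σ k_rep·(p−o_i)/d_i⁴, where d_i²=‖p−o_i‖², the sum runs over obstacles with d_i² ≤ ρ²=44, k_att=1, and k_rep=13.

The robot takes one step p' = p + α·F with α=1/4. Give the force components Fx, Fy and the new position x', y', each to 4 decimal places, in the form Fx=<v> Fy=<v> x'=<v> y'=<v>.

F_att = 1·(g−p) = 1·(-1,-2) = (-1.0000,-2.0000)
o1: d²=520 > ρ²=44 → inactive
o2: d²=25 ≤ ρ²=44; F_rep = 13·(5,0)/25² = (0.1040,0.0000)
F = F_att + ΣF_rep = (-0.8960,-2.0000)
p' = p + 1/4·F = (10.7760,7.5000)

Fx=-0.8960 Fy=-2.0000 x'=10.7760 y'=7.5000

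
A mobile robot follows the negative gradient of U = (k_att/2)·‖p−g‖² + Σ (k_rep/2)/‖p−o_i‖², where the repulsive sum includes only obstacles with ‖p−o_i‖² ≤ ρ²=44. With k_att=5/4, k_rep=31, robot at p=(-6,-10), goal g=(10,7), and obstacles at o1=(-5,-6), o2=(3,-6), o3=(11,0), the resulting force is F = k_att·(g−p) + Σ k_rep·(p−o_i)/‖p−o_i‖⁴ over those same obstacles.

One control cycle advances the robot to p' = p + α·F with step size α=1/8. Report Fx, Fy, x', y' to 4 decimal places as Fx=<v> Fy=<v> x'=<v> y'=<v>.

Fx=19.8927 Fy=20.8209 x'=-3.5134 y'=-7.3974

F_att = 5/4·(g−p) = 5/4·(16,17) = (20.0000,21.2500)
o1: d²=17 ≤ ρ²=44; F_rep = 31·(-1,-4)/17² = (-0.1073,-0.4291)
o2: d²=97 > ρ²=44 → inactive
o3: d²=389 > ρ²=44 → inactive
F = F_att + ΣF_rep = (19.8927,20.8209)
p' = p + 1/8·F = (-3.5134,-7.3974)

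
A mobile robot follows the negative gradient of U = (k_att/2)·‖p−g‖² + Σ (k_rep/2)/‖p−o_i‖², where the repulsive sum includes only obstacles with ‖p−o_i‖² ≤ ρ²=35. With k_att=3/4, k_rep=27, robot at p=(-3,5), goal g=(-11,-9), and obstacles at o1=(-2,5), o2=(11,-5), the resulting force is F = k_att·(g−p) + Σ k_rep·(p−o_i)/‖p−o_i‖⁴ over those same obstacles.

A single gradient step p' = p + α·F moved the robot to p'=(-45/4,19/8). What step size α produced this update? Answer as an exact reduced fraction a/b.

F_att = 3/4·(g−p) = 3/4·(-8,-14) = (-6.0000,-10.5000)
o1: d²=1 ≤ ρ²=35; F_rep = 27·(-1,0)/1² = (-27.0000,0.0000)
o2: d²=296 > ρ²=35 → inactive
F = F_att + ΣF_rep = (-33.0000,-10.5000)
Δp = p'−p = (-8.2500,-2.6250); α = Δx/Fx = (-33/4) / (-33) = 1/4
check: Δy/Fy = (-21/8) / (-21/2) = 1/4 ✓

α = 1/4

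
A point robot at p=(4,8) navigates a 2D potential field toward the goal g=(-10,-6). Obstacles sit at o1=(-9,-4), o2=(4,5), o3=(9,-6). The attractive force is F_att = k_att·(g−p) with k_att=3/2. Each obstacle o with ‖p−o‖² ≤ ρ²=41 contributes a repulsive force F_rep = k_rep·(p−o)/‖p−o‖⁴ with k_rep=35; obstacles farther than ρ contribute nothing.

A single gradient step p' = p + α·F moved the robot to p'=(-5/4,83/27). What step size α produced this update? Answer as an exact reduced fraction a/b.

F_att = 3/2·(g−p) = 3/2·(-14,-14) = (-21.0000,-21.0000)
o1: d²=313 > ρ²=41 → inactive
o2: d²=9 ≤ ρ²=41; F_rep = 35·(0,3)/9² = (0.0000,1.2963)
o3: d²=221 > ρ²=41 → inactive
F = F_att + ΣF_rep = (-21.0000,-19.7037)
Δp = p'−p = (-5.2500,-4.9259); α = Δx/Fx = (-21/4) / (-21) = 1/4
check: Δy/Fy = (-133/27) / (-532/27) = 1/4 ✓

α = 1/4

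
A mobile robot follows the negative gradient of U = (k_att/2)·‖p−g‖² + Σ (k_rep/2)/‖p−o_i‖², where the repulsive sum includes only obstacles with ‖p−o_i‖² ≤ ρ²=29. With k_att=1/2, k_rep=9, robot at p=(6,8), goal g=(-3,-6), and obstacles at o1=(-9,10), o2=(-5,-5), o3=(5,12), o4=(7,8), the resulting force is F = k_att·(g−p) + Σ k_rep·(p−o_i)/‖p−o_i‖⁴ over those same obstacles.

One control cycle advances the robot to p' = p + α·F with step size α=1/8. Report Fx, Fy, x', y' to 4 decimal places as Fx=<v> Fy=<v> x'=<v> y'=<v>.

F_att = 1/2·(g−p) = 1/2·(-9,-14) = (-4.5000,-7.0000)
o1: d²=229 > ρ²=29 → inactive
o2: d²=290 > ρ²=29 → inactive
o3: d²=17 ≤ ρ²=29; F_rep = 9·(1,-4)/17² = (0.0311,-0.1246)
o4: d²=1 ≤ ρ²=29; F_rep = 9·(-1,0)/1² = (-9.0000,0.0000)
F = F_att + ΣF_rep = (-13.4689,-7.1246)
p' = p + 1/8·F = (4.3164,7.1094)

Fx=-13.4689 Fy=-7.1246 x'=4.3164 y'=7.1094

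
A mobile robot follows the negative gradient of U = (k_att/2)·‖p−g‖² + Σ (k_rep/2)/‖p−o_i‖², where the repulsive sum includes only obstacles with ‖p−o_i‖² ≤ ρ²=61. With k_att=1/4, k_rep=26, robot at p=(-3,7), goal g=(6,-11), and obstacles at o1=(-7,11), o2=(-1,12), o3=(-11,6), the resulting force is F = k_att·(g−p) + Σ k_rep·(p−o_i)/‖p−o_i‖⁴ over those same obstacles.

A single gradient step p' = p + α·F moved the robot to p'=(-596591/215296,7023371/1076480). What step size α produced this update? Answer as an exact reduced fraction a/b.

α = 1/10

F_att = 1/4·(g−p) = 1/4·(9,-18) = (2.2500,-4.5000)
o1: d²=32 ≤ ρ²=61; F_rep = 26·(4,-4)/32² = (0.1016,-0.1016)
o2: d²=29 ≤ ρ²=61; F_rep = 26·(-2,-5)/29² = (-0.0618,-0.1546)
o3: d²=65 > ρ²=61 → inactive
F = F_att + ΣF_rep = (2.2897,-4.7561)
Δp = p'−p = (0.2290,-0.4756); α = Δx/Fx = (49297/215296) / (246485/107648) = 1/10
check: Δy/Fy = (-511989/1076480) / (-511989/107648) = 1/10 ✓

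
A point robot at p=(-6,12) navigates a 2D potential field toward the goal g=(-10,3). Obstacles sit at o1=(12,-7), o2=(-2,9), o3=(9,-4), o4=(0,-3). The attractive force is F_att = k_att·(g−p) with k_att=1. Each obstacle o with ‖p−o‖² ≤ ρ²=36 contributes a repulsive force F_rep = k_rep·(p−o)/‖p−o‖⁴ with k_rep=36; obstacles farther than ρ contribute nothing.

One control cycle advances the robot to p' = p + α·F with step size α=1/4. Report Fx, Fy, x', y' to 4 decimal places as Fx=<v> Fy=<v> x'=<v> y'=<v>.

F_att = 1·(g−p) = 1·(-4,-9) = (-4.0000,-9.0000)
o1: d²=685 > ρ²=36 → inactive
o2: d²=25 ≤ ρ²=36; F_rep = 36·(-4,3)/25² = (-0.2304,0.1728)
o3: d²=481 > ρ²=36 → inactive
o4: d²=261 > ρ²=36 → inactive
F = F_att + ΣF_rep = (-4.2304,-8.8272)
p' = p + 1/4·F = (-7.0576,9.7932)

Fx=-4.2304 Fy=-8.8272 x'=-7.0576 y'=9.7932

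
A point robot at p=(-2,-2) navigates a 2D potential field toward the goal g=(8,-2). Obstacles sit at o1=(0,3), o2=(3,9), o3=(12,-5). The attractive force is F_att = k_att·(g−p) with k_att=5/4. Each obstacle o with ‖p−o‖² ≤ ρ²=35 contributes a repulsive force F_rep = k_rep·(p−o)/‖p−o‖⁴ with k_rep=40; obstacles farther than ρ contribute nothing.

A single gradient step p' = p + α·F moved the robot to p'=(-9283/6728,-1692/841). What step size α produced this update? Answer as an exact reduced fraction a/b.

α = 1/20

F_att = 5/4·(g−p) = 5/4·(10,0) = (12.5000,0.0000)
o1: d²=29 ≤ ρ²=35; F_rep = 40·(-2,-5)/29² = (-0.0951,-0.2378)
o2: d²=146 > ρ²=35 → inactive
o3: d²=205 > ρ²=35 → inactive
F = F_att + ΣF_rep = (12.4049,-0.2378)
Δp = p'−p = (0.6202,-0.0119); α = Δx/Fx = (4173/6728) / (20865/1682) = 1/20
check: Δy/Fy = (-10/841) / (-200/841) = 1/20 ✓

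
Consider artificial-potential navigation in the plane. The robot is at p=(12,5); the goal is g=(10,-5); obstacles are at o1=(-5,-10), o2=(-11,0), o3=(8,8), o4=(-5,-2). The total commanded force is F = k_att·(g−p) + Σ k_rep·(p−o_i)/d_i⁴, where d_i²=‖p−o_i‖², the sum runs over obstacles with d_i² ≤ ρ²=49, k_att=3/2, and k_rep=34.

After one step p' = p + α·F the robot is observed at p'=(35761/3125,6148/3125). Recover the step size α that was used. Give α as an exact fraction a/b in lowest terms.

F_att = 3/2·(g−p) = 3/2·(-2,-10) = (-3.0000,-15.0000)
o1: d²=514 > ρ²=49 → inactive
o2: d²=554 > ρ²=49 → inactive
o3: d²=25 ≤ ρ²=49; F_rep = 34·(4,-3)/25² = (0.2176,-0.1632)
o4: d²=338 > ρ²=49 → inactive
F = F_att + ΣF_rep = (-2.7824,-15.1632)
Δp = p'−p = (-0.5565,-3.0326); α = Δx/Fx = (-1739/3125) / (-1739/625) = 1/5
check: Δy/Fy = (-9477/3125) / (-9477/625) = 1/5 ✓

α = 1/5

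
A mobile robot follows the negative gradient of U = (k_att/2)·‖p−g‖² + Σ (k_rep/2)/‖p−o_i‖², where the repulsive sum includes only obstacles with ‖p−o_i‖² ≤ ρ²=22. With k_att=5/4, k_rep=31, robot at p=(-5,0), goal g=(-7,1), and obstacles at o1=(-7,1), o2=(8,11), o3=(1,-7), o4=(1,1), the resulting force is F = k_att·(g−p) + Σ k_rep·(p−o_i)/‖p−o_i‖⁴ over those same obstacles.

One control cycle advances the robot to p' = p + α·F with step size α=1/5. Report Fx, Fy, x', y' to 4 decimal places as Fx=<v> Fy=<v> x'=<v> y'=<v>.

Fx=-0.0200 Fy=0.0100 x'=-5.0040 y'=0.0020

F_att = 5/4·(g−p) = 5/4·(-2,1) = (-2.5000,1.2500)
o1: d²=5 ≤ ρ²=22; F_rep = 31·(2,-1)/5² = (2.4800,-1.2400)
o2: d²=290 > ρ²=22 → inactive
o3: d²=85 > ρ²=22 → inactive
o4: d²=37 > ρ²=22 → inactive
F = F_att + ΣF_rep = (-0.0200,0.0100)
p' = p + 1/5·F = (-5.0040,0.0020)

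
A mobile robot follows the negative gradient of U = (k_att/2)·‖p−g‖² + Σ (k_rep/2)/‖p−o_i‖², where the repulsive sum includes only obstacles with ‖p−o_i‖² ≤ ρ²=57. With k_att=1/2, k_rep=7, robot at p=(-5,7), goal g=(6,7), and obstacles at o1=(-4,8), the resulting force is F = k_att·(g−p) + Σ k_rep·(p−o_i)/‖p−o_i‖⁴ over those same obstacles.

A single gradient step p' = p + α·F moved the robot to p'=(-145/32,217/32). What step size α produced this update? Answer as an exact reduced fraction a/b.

α = 1/8

F_att = 1/2·(g−p) = 1/2·(11,0) = (5.5000,0.0000)
o1: d²=2 ≤ ρ²=57; F_rep = 7·(-1,-1)/2² = (-1.7500,-1.7500)
F = F_att + ΣF_rep = (3.7500,-1.7500)
Δp = p'−p = (0.4688,-0.2188); α = Δx/Fx = (15/32) / (15/4) = 1/8
check: Δy/Fy = (-7/32) / (-7/4) = 1/8 ✓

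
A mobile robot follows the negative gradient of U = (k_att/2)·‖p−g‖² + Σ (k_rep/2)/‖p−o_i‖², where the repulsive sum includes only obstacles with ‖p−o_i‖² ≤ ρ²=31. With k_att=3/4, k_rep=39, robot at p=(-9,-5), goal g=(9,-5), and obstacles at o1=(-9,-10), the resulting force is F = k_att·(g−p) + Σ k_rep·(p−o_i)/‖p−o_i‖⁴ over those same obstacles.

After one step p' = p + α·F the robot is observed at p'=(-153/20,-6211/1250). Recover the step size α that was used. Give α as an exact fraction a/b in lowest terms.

F_att = 3/4·(g−p) = 3/4·(18,0) = (13.5000,0.0000)
o1: d²=25 ≤ ρ²=31; F_rep = 39·(0,5)/25² = (0.0000,0.3120)
F = F_att + ΣF_rep = (13.5000,0.3120)
Δp = p'−p = (1.3500,0.0312); α = Δx/Fx = (27/20) / (27/2) = 1/10
check: Δy/Fy = (39/1250) / (39/125) = 1/10 ✓

α = 1/10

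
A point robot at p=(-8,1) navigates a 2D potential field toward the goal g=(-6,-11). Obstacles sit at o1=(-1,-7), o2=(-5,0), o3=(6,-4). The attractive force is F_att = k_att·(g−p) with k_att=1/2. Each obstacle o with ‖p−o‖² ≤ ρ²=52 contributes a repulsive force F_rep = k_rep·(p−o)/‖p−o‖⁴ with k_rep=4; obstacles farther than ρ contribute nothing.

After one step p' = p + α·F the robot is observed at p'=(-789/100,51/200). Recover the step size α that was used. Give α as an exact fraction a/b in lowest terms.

α = 1/8

F_att = 1/2·(g−p) = 1/2·(2,-12) = (1.0000,-6.0000)
o1: d²=113 > ρ²=52 → inactive
o2: d²=10 ≤ ρ²=52; F_rep = 4·(-3,1)/10² = (-0.1200,0.0400)
o3: d²=221 > ρ²=52 → inactive
F = F_att + ΣF_rep = (0.8800,-5.9600)
Δp = p'−p = (0.1100,-0.7450); α = Δx/Fx = (11/100) / (22/25) = 1/8
check: Δy/Fy = (-149/200) / (-149/25) = 1/8 ✓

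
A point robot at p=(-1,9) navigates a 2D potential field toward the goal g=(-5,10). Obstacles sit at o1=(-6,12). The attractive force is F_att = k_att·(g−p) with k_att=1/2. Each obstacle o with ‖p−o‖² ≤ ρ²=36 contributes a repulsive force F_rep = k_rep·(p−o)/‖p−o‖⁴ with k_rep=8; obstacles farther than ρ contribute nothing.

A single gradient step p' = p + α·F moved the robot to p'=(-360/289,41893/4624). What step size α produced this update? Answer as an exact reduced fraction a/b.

F_att = 1/2·(g−p) = 1/2·(-4,1) = (-2.0000,0.5000)
o1: d²=34 ≤ ρ²=36; F_rep = 8·(5,-3)/34² = (0.0346,-0.0208)
F = F_att + ΣF_rep = (-1.9654,0.4792)
Δp = p'−p = (-0.2457,0.0599); α = Δx/Fx = (-71/289) / (-568/289) = 1/8
check: Δy/Fy = (277/4624) / (277/578) = 1/8 ✓

α = 1/8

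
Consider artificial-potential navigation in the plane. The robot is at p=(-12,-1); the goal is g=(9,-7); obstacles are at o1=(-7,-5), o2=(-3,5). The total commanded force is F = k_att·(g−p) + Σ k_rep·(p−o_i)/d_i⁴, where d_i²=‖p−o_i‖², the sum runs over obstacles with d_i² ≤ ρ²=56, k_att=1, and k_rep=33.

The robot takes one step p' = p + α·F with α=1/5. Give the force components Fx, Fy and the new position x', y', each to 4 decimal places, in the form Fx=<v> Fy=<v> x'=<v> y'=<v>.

F_att = 1·(g−p) = 1·(21,-6) = (21.0000,-6.0000)
o1: d²=41 ≤ ρ²=56; F_rep = 33·(-5,4)/41² = (-0.0982,0.0785)
o2: d²=117 > ρ²=56 → inactive
F = F_att + ΣF_rep = (20.9018,-5.9215)
p' = p + 1/5·F = (-7.8196,-2.1843)

Fx=20.9018 Fy=-5.9215 x'=-7.8196 y'=-2.1843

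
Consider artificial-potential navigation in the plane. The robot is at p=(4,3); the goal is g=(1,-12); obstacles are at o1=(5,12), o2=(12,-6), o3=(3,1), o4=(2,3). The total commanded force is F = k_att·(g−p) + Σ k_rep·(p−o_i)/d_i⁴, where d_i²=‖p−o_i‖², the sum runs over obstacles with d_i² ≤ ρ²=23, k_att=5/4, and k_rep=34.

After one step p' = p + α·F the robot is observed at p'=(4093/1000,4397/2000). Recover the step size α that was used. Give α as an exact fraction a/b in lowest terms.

α = 1/20

F_att = 5/4·(g−p) = 5/4·(-3,-15) = (-3.7500,-18.7500)
o1: d²=82 > ρ²=23 → inactive
o2: d²=145 > ρ²=23 → inactive
o3: d²=5 ≤ ρ²=23; F_rep = 34·(1,2)/5² = (1.3600,2.7200)
o4: d²=4 ≤ ρ²=23; F_rep = 34·(2,0)/4² = (4.2500,0.0000)
F = F_att + ΣF_rep = (1.8600,-16.0300)
Δp = p'−p = (0.0930,-0.8015); α = Δx/Fx = (93/1000) / (93/50) = 1/20
check: Δy/Fy = (-1603/2000) / (-1603/100) = 1/20 ✓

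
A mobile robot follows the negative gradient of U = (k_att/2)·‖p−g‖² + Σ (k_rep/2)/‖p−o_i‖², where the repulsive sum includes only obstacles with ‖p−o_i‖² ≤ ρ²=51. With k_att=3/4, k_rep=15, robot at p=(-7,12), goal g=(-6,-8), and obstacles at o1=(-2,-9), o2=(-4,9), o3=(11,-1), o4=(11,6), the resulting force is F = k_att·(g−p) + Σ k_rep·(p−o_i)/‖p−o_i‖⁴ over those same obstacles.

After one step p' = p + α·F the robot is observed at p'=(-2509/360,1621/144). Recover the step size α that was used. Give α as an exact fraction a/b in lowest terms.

α = 1/20

F_att = 3/4·(g−p) = 3/4·(1,-20) = (0.7500,-15.0000)
o1: d²=466 > ρ²=51 → inactive
o2: d²=18 ≤ ρ²=51; F_rep = 15·(-3,3)/18² = (-0.1389,0.1389)
o3: d²=493 > ρ²=51 → inactive
o4: d²=360 > ρ²=51 → inactive
F = F_att + ΣF_rep = (0.6111,-14.8611)
Δp = p'−p = (0.0306,-0.7431); α = Δx/Fx = (11/360) / (11/18) = 1/20
check: Δy/Fy = (-107/144) / (-535/36) = 1/20 ✓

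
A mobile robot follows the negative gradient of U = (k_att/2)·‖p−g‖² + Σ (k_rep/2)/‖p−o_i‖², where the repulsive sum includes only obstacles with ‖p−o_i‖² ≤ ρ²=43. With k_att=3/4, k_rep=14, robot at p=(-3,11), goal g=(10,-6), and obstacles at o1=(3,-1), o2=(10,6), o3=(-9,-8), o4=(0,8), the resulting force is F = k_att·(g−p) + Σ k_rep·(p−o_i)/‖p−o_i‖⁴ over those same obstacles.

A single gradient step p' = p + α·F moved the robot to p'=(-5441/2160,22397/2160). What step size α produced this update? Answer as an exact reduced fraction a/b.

F_att = 3/4·(g−p) = 3/4·(13,-17) = (9.7500,-12.7500)
o1: d²=180 > ρ²=43 → inactive
o2: d²=194 > ρ²=43 → inactive
o3: d²=397 > ρ²=43 → inactive
o4: d²=18 ≤ ρ²=43; F_rep = 14·(-3,3)/18² = (-0.1296,0.1296)
F = F_att + ΣF_rep = (9.6204,-12.6204)
Δp = p'−p = (0.4810,-0.6310); α = Δx/Fx = (1039/2160) / (1039/108) = 1/20
check: Δy/Fy = (-1363/2160) / (-1363/108) = 1/20 ✓

α = 1/20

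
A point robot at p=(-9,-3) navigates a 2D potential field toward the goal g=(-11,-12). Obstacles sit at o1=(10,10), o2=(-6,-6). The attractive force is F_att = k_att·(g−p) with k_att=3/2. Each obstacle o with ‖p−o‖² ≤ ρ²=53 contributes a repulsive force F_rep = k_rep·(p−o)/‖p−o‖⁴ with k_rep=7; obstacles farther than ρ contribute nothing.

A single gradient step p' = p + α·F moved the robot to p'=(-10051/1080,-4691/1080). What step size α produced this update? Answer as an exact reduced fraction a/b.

α = 1/10

F_att = 3/2·(g−p) = 3/2·(-2,-9) = (-3.0000,-13.5000)
o1: d²=530 > ρ²=53 → inactive
o2: d²=18 ≤ ρ²=53; F_rep = 7·(-3,3)/18² = (-0.0648,0.0648)
F = F_att + ΣF_rep = (-3.0648,-13.4352)
Δp = p'−p = (-0.3065,-1.3435); α = Δx/Fx = (-331/1080) / (-331/108) = 1/10
check: Δy/Fy = (-1451/1080) / (-1451/108) = 1/10 ✓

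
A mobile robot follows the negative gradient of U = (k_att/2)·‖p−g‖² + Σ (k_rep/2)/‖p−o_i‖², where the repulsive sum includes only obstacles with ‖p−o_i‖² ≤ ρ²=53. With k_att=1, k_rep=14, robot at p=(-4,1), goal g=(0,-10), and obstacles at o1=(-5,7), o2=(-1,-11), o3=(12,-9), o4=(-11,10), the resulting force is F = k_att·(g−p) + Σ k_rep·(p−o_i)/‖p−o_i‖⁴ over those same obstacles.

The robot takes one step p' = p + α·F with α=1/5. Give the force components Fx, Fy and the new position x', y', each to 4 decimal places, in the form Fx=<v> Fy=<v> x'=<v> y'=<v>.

F_att = 1·(g−p) = 1·(4,-11) = (4.0000,-11.0000)
o1: d²=37 ≤ ρ²=53; F_rep = 14·(1,-6)/37² = (0.0102,-0.0614)
o2: d²=153 > ρ²=53 → inactive
o3: d²=356 > ρ²=53 → inactive
o4: d²=130 > ρ²=53 → inactive
F = F_att + ΣF_rep = (4.0102,-11.0614)
p' = p + 1/5·F = (-3.1980,-1.2123)

Fx=4.0102 Fy=-11.0614 x'=-3.1980 y'=-1.2123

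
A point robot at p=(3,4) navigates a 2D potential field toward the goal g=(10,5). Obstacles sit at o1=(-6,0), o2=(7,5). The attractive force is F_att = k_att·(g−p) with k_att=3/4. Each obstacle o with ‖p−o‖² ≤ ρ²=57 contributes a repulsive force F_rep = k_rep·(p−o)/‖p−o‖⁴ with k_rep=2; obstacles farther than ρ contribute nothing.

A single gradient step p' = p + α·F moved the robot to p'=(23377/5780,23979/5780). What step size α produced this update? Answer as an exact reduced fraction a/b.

α = 1/5

F_att = 3/4·(g−p) = 3/4·(7,1) = (5.2500,0.7500)
o1: d²=97 > ρ²=57 → inactive
o2: d²=17 ≤ ρ²=57; F_rep = 2·(-4,-1)/17² = (-0.0277,-0.0069)
F = F_att + ΣF_rep = (5.2223,0.7431)
Δp = p'−p = (1.0445,0.1486); α = Δx/Fx = (6037/5780) / (6037/1156) = 1/5
check: Δy/Fy = (859/5780) / (859/1156) = 1/5 ✓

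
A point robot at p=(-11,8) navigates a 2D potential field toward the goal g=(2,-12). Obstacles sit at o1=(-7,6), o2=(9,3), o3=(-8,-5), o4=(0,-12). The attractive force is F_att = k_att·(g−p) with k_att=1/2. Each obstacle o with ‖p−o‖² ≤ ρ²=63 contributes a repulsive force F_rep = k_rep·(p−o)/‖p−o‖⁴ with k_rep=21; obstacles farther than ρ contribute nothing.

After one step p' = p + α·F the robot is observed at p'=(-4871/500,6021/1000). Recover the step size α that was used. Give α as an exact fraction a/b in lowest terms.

F_att = 1/2·(g−p) = 1/2·(13,-20) = (6.5000,-10.0000)
o1: d²=20 ≤ ρ²=63; F_rep = 21·(-4,2)/20² = (-0.2100,0.1050)
o2: d²=425 > ρ²=63 → inactive
o3: d²=178 > ρ²=63 → inactive
o4: d²=521 > ρ²=63 → inactive
F = F_att + ΣF_rep = (6.2900,-9.8950)
Δp = p'−p = (1.2580,-1.9790); α = Δx/Fx = (629/500) / (629/100) = 1/5
check: Δy/Fy = (-1979/1000) / (-1979/200) = 1/5 ✓

α = 1/5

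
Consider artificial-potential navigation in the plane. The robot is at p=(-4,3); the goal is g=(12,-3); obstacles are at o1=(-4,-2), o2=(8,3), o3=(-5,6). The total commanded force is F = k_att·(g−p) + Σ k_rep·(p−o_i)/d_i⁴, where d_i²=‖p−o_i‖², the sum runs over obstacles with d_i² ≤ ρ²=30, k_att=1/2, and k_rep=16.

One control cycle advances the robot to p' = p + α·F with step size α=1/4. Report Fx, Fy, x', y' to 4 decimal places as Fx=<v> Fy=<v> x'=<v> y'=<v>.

Fx=8.1600 Fy=-3.3520 x'=-1.9600 y'=2.1620

F_att = 1/2·(g−p) = 1/2·(16,-6) = (8.0000,-3.0000)
o1: d²=25 ≤ ρ²=30; F_rep = 16·(0,5)/25² = (0.0000,0.1280)
o2: d²=144 > ρ²=30 → inactive
o3: d²=10 ≤ ρ²=30; F_rep = 16·(1,-3)/10² = (0.1600,-0.4800)
F = F_att + ΣF_rep = (8.1600,-3.3520)
p' = p + 1/4·F = (-1.9600,2.1620)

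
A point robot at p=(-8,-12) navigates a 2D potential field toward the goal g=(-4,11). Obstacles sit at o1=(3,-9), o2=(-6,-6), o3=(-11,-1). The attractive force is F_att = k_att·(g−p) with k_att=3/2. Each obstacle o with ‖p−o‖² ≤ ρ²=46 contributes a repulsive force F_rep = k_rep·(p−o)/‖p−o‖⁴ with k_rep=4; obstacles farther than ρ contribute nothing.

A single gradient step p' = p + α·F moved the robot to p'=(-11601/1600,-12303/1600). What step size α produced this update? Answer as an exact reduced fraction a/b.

α = 1/8

F_att = 3/2·(g−p) = 3/2·(4,23) = (6.0000,34.5000)
o1: d²=130 > ρ²=46 → inactive
o2: d²=40 ≤ ρ²=46; F_rep = 4·(-2,-6)/40² = (-0.0050,-0.0150)
o3: d²=130 > ρ²=46 → inactive
F = F_att + ΣF_rep = (5.9950,34.4850)
Δp = p'−p = (0.7494,4.3106); α = Δx/Fx = (1199/1600) / (1199/200) = 1/8
check: Δy/Fy = (6897/1600) / (6897/200) = 1/8 ✓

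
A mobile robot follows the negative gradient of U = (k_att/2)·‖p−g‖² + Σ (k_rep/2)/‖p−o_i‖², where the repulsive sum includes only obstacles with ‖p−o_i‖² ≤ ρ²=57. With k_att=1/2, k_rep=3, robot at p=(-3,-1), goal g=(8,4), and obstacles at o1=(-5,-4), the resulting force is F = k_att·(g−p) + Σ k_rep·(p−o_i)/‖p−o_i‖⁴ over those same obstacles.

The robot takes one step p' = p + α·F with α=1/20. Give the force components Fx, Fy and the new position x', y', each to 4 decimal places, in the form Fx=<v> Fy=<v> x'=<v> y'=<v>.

F_att = 1/2·(g−p) = 1/2·(11,5) = (5.5000,2.5000)
o1: d²=13 ≤ ρ²=57; F_rep = 3·(2,3)/13² = (0.0355,0.0533)
F = F_att + ΣF_rep = (5.5355,2.5533)
p' = p + 1/20·F = (-2.7232,-0.8723)

Fx=5.5355 Fy=2.5533 x'=-2.7232 y'=-0.8723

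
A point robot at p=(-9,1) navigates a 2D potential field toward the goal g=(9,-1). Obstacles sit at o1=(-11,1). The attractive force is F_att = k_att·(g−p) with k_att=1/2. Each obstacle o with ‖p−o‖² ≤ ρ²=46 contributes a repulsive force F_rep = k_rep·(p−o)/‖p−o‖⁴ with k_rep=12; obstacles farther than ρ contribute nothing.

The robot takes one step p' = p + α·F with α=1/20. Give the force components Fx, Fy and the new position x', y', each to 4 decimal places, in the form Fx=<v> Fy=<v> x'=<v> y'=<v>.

F_att = 1/2·(g−p) = 1/2·(18,-2) = (9.0000,-1.0000)
o1: d²=4 ≤ ρ²=46; F_rep = 12·(2,0)/4² = (1.5000,0.0000)
F = F_att + ΣF_rep = (10.5000,-1.0000)
p' = p + 1/20·F = (-8.4750,0.9500)

Fx=10.5000 Fy=-1.0000 x'=-8.4750 y'=0.9500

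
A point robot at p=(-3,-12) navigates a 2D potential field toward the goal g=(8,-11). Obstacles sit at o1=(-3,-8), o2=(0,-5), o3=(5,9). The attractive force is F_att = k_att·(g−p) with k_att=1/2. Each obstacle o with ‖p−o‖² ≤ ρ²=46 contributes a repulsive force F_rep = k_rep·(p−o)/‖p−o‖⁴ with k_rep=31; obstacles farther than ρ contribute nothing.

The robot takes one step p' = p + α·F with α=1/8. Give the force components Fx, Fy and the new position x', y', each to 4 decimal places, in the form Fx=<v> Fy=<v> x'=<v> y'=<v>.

F_att = 1/2·(g−p) = 1/2·(11,1) = (5.5000,0.5000)
o1: d²=16 ≤ ρ²=46; F_rep = 31·(0,-4)/16² = (0.0000,-0.4844)
o2: d²=58 > ρ²=46 → inactive
o3: d²=505 > ρ²=46 → inactive
F = F_att + ΣF_rep = (5.5000,0.0156)
p' = p + 1/8·F = (-2.3125,-11.9980)

Fx=5.5000 Fy=0.0156 x'=-2.3125 y'=-11.9980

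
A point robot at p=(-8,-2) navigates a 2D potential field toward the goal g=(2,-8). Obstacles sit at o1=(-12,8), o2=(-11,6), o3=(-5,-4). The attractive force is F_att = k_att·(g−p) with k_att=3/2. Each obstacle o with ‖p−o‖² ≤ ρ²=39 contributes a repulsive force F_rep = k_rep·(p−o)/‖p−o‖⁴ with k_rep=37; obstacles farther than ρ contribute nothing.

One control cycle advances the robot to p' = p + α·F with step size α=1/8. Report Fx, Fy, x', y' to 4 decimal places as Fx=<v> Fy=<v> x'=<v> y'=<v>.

F_att = 3/2·(g−p) = 3/2·(10,-6) = (15.0000,-9.0000)
o1: d²=116 > ρ²=39 → inactive
o2: d²=73 > ρ²=39 → inactive
o3: d²=13 ≤ ρ²=39; F_rep = 37·(-3,2)/13² = (-0.6568,0.4379)
F = F_att + ΣF_rep = (14.3432,-8.5621)
p' = p + 1/8·F = (-6.2071,-3.0703)

Fx=14.3432 Fy=-8.5621 x'=-6.2071 y'=-3.0703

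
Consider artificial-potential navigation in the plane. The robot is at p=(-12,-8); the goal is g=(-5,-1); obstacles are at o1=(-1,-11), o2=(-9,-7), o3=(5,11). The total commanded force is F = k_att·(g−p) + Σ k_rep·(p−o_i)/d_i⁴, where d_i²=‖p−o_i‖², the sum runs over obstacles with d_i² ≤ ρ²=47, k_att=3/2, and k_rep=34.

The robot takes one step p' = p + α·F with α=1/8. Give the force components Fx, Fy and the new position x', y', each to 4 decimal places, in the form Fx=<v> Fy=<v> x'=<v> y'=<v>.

F_att = 3/2·(g−p) = 3/2·(7,7) = (10.5000,10.5000)
o1: d²=130 > ρ²=47 → inactive
o2: d²=10 ≤ ρ²=47; F_rep = 34·(-3,-1)/10² = (-1.0200,-0.3400)
o3: d²=650 > ρ²=47 → inactive
F = F_att + ΣF_rep = (9.4800,10.1600)
p' = p + 1/8·F = (-10.8150,-6.7300)

Fx=9.4800 Fy=10.1600 x'=-10.8150 y'=-6.7300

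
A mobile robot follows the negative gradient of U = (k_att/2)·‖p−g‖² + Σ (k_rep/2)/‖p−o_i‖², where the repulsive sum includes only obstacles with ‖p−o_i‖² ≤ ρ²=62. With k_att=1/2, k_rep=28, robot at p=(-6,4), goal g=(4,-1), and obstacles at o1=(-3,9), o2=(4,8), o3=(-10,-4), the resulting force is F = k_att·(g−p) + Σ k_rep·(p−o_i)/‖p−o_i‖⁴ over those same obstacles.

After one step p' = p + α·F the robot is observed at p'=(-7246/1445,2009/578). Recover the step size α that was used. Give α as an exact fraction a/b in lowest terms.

F_att = 1/2·(g−p) = 1/2·(10,-5) = (5.0000,-2.5000)
o1: d²=34 ≤ ρ²=62; F_rep = 28·(-3,-5)/34² = (-0.0727,-0.1211)
o2: d²=116 > ρ²=62 → inactive
o3: d²=80 > ρ²=62 → inactive
F = F_att + ΣF_rep = (4.9273,-2.6211)
Δp = p'−p = (0.9855,-0.5242); α = Δx/Fx = (1424/1445) / (1424/289) = 1/5
check: Δy/Fy = (-303/578) / (-1515/578) = 1/5 ✓

α = 1/5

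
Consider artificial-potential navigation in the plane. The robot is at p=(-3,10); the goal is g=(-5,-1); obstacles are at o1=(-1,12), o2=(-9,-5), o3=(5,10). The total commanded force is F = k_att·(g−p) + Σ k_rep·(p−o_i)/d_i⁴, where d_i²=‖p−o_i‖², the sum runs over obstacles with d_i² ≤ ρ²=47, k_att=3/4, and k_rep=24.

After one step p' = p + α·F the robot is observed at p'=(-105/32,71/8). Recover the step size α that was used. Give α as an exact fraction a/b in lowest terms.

α = 1/8

F_att = 3/4·(g−p) = 3/4·(-2,-11) = (-1.5000,-8.2500)
o1: d²=8 ≤ ρ²=47; F_rep = 24·(-2,-2)/8² = (-0.7500,-0.7500)
o2: d²=261 > ρ²=47 → inactive
o3: d²=64 > ρ²=47 → inactive
F = F_att + ΣF_rep = (-2.2500,-9.0000)
Δp = p'−p = (-0.2812,-1.1250); α = Δx/Fx = (-9/32) / (-9/4) = 1/8
check: Δy/Fy = (-9/8) / (-9) = 1/8 ✓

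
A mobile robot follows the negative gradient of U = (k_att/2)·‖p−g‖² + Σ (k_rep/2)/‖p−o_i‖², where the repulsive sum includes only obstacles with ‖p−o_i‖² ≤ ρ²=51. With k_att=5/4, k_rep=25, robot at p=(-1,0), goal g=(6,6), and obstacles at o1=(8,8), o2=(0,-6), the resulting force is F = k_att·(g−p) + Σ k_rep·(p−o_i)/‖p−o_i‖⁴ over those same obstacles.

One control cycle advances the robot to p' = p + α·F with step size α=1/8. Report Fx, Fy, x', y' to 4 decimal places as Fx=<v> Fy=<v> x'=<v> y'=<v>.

F_att = 5/4·(g−p) = 5/4·(7,6) = (8.7500,7.5000)
o1: d²=145 > ρ²=51 → inactive
o2: d²=37 ≤ ρ²=51; F_rep = 25·(-1,6)/37² = (-0.0183,0.1096)
F = F_att + ΣF_rep = (8.7317,7.6096)
p' = p + 1/8·F = (0.0915,0.9512)

Fx=8.7317 Fy=7.6096 x'=0.0915 y'=0.9512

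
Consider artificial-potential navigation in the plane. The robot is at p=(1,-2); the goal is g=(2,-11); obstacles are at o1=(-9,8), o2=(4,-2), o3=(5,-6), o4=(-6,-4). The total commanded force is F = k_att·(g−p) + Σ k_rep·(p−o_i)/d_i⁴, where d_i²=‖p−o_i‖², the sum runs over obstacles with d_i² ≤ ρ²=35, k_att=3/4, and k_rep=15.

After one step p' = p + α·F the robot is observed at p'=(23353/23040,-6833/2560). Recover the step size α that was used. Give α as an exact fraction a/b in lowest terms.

F_att = 3/4·(g−p) = 3/4·(1,-9) = (0.7500,-6.7500)
o1: d²=200 > ρ²=35 → inactive
o2: d²=9 ≤ ρ²=35; F_rep = 15·(-3,0)/9² = (-0.5556,0.0000)
o3: d²=32 ≤ ρ²=35; F_rep = 15·(-4,4)/32² = (-0.0586,0.0586)
o4: d²=53 > ρ²=35 → inactive
F = F_att + ΣF_rep = (0.1359,-6.6914)
Δp = p'−p = (0.0136,-0.6691); α = Δx/Fx = (313/23040) / (313/2304) = 1/10
check: Δy/Fy = (-1713/2560) / (-1713/256) = 1/10 ✓

α = 1/10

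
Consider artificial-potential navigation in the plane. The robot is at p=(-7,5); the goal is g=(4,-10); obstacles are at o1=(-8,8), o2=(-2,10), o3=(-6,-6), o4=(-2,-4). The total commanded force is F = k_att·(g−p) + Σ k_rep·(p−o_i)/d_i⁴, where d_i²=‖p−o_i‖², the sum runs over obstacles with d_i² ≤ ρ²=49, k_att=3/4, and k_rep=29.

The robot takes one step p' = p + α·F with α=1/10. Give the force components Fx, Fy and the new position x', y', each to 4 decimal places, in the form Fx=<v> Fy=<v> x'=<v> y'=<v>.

Fx=8.5400 Fy=-12.1200 x'=-6.1460 y'=3.7880

F_att = 3/4·(g−p) = 3/4·(11,-15) = (8.2500,-11.2500)
o1: d²=10 ≤ ρ²=49; F_rep = 29·(1,-3)/10² = (0.2900,-0.8700)
o2: d²=50 > ρ²=49 → inactive
o3: d²=122 > ρ²=49 → inactive
o4: d²=106 > ρ²=49 → inactive
F = F_att + ΣF_rep = (8.5400,-12.1200)
p' = p + 1/10·F = (-6.1460,3.7880)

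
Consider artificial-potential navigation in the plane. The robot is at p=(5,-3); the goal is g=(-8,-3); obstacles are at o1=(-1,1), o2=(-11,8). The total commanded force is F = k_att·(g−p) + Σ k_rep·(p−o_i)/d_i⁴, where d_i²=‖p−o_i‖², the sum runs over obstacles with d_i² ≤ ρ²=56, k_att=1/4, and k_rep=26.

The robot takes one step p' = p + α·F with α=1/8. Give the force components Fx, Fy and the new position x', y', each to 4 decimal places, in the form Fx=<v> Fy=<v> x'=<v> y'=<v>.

F_att = 1/4·(g−p) = 1/4·(-13,0) = (-3.2500,0.0000)
o1: d²=52 ≤ ρ²=56; F_rep = 26·(6,-4)/52² = (0.0577,-0.0385)
o2: d²=377 > ρ²=56 → inactive
F = F_att + ΣF_rep = (-3.1923,-0.0385)
p' = p + 1/8·F = (4.6010,-3.0048)

Fx=-3.1923 Fy=-0.0385 x'=4.6010 y'=-3.0048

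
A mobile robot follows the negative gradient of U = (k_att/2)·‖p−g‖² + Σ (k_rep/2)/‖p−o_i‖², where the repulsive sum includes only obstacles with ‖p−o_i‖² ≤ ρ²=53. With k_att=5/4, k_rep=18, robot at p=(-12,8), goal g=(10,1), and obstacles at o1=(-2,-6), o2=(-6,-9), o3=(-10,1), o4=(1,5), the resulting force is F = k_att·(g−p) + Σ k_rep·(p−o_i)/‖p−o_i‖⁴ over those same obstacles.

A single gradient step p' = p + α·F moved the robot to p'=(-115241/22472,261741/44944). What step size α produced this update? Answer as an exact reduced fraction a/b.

F_att = 5/4·(g−p) = 5/4·(22,-7) = (27.5000,-8.7500)
o1: d²=296 > ρ²=53 → inactive
o2: d²=325 > ρ²=53 → inactive
o3: d²=53 ≤ ρ²=53; F_rep = 18·(-2,7)/53² = (-0.0128,0.0449)
o4: d²=178 > ρ²=53 → inactive
F = F_att + ΣF_rep = (27.4872,-8.7051)
Δp = p'−p = (6.8718,-2.1763); α = Δx/Fx = (154423/22472) / (154423/5618) = 1/4
check: Δy/Fy = (-97811/44944) / (-97811/11236) = 1/4 ✓

α = 1/4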